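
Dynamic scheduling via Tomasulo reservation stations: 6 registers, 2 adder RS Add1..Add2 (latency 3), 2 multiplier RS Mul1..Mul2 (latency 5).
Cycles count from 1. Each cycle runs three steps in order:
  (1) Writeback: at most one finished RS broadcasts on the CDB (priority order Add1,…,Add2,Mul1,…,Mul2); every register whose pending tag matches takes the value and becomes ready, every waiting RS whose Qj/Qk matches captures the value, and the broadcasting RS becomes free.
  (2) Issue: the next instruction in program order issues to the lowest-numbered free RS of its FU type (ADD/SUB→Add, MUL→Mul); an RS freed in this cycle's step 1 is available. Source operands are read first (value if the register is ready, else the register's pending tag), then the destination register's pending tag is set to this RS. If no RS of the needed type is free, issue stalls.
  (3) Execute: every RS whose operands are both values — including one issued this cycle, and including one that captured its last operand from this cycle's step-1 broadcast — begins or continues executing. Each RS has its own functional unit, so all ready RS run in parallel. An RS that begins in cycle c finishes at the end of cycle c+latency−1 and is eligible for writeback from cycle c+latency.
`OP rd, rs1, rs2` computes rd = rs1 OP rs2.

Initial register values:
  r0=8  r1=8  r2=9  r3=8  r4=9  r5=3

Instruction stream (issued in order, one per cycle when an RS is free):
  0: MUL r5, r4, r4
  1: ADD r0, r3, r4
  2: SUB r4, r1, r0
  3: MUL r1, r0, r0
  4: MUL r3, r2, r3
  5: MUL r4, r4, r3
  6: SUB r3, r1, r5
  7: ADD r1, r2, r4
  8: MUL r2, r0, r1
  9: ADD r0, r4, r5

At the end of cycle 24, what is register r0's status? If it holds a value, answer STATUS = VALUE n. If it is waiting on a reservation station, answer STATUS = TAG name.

STATUS = VALUE -567

cycle 1: issue MUL r5<-Mul1 // r0:8,r1:8,r2:9,r3:8,r4:9,r5:Mul1
cycle 2: issue ADD r0<-Add1 // r0:Add1,r1:8,r2:9,r3:8,r4:9,r5:Mul1
cycle 3: issue SUB r4<-Add2 // r0:Add1,r1:8,r2:9,r3:8,r4:Add2,r5:Mul1
cycle 4: issue MUL r1<-Mul2 // r0:Add1,r1:Mul2,r2:9,r3:8,r4:Add2,r5:Mul1
cycle 5: CDB Add1=17; stall // r0:17,r1:Mul2,r2:9,r3:8,r4:Add2,r5:Mul1
cycle 6: CDB Mul1=81; issue MUL r3<-Mul1 // r0:17,r1:Mul2,r2:9,r3:Mul1,r4:Add2,r5:81
cycle 7: stall // r0:17,r1:Mul2,r2:9,r3:Mul1,r4:Add2,r5:81
cycle 8: CDB Add2=-9; stall // r0:17,r1:Mul2,r2:9,r3:Mul1,r4:-9,r5:81
cycle 9: stall // r0:17,r1:Mul2,r2:9,r3:Mul1,r4:-9,r5:81
cycle 10: CDB Mul2=289; issue MUL r4<-Mul2 // r0:17,r1:289,r2:9,r3:Mul1,r4:Mul2,r5:81
cycle 11: CDB Mul1=72; issue SUB r3<-Add1 // r0:17,r1:289,r2:9,r3:Add1,r4:Mul2,r5:81
cycle 12: issue ADD r1<-Add2 // r0:17,r1:Add2,r2:9,r3:Add1,r4:Mul2,r5:81
cycle 13: issue MUL r2<-Mul1 // r0:17,r1:Add2,r2:Mul1,r3:Add1,r4:Mul2,r5:81
cycle 14: CDB Add1=208; issue ADD r0<-Add1 // r0:Add1,r1:Add2,r2:Mul1,r3:208,r4:Mul2,r5:81
cycle 15: - // r0:Add1,r1:Add2,r2:Mul1,r3:208,r4:Mul2,r5:81
cycle 16: CDB Mul2=-648 // r0:Add1,r1:Add2,r2:Mul1,r3:208,r4:-648,r5:81
cycle 17: - // r0:Add1,r1:Add2,r2:Mul1,r3:208,r4:-648,r5:81
cycle 18: - // r0:Add1,r1:Add2,r2:Mul1,r3:208,r4:-648,r5:81
cycle 19: CDB Add1=-567 // r0:-567,r1:Add2,r2:Mul1,r3:208,r4:-648,r5:81
cycle 20: CDB Add2=-639 // r0:-567,r1:-639,r2:Mul1,r3:208,r4:-648,r5:81
cycle 21: - // r0:-567,r1:-639,r2:Mul1,r3:208,r4:-648,r5:81
cycle 22: - // r0:-567,r1:-639,r2:Mul1,r3:208,r4:-648,r5:81
cycle 23: - // r0:-567,r1:-639,r2:Mul1,r3:208,r4:-648,r5:81
cycle 24: - // r0:-567,r1:-639,r2:Mul1,r3:208,r4:-648,r5:81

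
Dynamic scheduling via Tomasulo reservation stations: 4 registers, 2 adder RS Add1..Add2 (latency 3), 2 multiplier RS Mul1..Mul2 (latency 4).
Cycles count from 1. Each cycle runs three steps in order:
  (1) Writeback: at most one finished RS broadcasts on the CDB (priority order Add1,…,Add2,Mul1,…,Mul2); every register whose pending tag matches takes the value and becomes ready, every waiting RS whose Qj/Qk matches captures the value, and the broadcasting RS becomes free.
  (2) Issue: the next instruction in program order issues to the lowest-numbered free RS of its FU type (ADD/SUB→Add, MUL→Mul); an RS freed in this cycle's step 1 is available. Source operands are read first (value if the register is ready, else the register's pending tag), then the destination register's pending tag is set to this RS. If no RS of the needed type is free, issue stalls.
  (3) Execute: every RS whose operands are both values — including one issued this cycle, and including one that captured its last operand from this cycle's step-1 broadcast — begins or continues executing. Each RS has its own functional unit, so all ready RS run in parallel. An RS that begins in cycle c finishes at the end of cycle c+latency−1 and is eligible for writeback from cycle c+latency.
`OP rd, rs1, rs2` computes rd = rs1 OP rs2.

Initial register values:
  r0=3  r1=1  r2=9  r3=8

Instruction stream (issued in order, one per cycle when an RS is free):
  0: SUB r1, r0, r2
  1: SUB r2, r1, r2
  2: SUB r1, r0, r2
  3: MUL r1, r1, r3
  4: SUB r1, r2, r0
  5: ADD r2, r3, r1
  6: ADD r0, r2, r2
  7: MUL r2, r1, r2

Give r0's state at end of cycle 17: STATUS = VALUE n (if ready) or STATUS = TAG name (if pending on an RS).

c1: issue SUB r1<-Add1 | r0:3,r1:Add1,r2:9,r3:8
c2: issue SUB r2<-Add2 | r0:3,r1:Add1,r2:Add2,r3:8
c3: stall | r0:3,r1:Add1,r2:Add2,r3:8
c4: CDB Add1=-6; issue SUB r1<-Add1 | r0:3,r1:Add1,r2:Add2,r3:8
c5: issue MUL r1<-Mul1 | r0:3,r1:Mul1,r2:Add2,r3:8
c6: stall | r0:3,r1:Mul1,r2:Add2,r3:8
c7: CDB Add2=-15; issue SUB r1<-Add2 | r0:3,r1:Add2,r2:-15,r3:8
c8: stall | r0:3,r1:Add2,r2:-15,r3:8
c9: stall | r0:3,r1:Add2,r2:-15,r3:8
c10: CDB Add1=18; issue ADD r2<-Add1 | r0:3,r1:Add2,r2:Add1,r3:8
c11: CDB Add2=-18; issue ADD r0<-Add2 | r0:Add2,r1:-18,r2:Add1,r3:8
c12: issue MUL r2<-Mul2 | r0:Add2,r1:-18,r2:Mul2,r3:8
c13: - | r0:Add2,r1:-18,r2:Mul2,r3:8
c14: CDB Add1=-10 | r0:Add2,r1:-18,r2:Mul2,r3:8
c15: CDB Mul1=144 | r0:Add2,r1:-18,r2:Mul2,r3:8
c16: - | r0:Add2,r1:-18,r2:Mul2,r3:8
c17: CDB Add2=-20 | r0:-20,r1:-18,r2:Mul2,r3:8

STATUS = VALUE -20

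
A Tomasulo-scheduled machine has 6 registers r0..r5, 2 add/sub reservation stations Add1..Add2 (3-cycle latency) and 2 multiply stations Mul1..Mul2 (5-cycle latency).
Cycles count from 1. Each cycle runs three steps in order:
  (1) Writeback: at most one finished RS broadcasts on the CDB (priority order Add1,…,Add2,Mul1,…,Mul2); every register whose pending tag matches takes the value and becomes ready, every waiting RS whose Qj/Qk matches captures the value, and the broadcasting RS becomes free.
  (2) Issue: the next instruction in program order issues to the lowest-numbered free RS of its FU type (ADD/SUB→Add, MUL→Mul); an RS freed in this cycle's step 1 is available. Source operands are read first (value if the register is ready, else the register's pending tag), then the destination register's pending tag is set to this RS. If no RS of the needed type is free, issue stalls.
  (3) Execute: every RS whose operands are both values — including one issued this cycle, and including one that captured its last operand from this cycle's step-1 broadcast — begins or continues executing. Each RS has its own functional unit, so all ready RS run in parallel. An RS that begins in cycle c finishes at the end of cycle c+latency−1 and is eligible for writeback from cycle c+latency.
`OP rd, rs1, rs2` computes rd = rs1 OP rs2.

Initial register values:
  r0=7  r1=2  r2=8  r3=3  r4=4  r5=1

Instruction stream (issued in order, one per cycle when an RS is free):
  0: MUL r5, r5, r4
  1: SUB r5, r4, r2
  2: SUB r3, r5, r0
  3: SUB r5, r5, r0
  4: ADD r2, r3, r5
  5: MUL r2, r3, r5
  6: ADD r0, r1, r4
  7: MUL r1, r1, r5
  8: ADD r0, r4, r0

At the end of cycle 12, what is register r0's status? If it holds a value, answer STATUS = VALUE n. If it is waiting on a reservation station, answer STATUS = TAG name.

  c1: issue MUL r5<-Mul1  regs: r0:7,r1:2,r2:8,r3:3,r4:4,r5:Mul1
  c2: issue SUB r5<-Add1  regs: r0:7,r1:2,r2:8,r3:3,r4:4,r5:Add1
  c3: issue SUB r3<-Add2  regs: r0:7,r1:2,r2:8,r3:Add2,r4:4,r5:Add1
  c4: stall  regs: r0:7,r1:2,r2:8,r3:Add2,r4:4,r5:Add1
  c5: CDB Add1=-4; issue SUB r5<-Add1  regs: r0:7,r1:2,r2:8,r3:Add2,r4:4,r5:Add1
  c6: CDB Mul1=4; stall  regs: r0:7,r1:2,r2:8,r3:Add2,r4:4,r5:Add1
  c7: stall  regs: r0:7,r1:2,r2:8,r3:Add2,r4:4,r5:Add1
  c8: CDB Add1=-11; issue ADD r2<-Add1  regs: r0:7,r1:2,r2:Add1,r3:Add2,r4:4,r5:-11
  c9: CDB Add2=-11; issue MUL r2<-Mul1  regs: r0:7,r1:2,r2:Mul1,r3:-11,r4:4,r5:-11
  c10: issue ADD r0<-Add2  regs: r0:Add2,r1:2,r2:Mul1,r3:-11,r4:4,r5:-11
  c11: issue MUL r1<-Mul2  regs: r0:Add2,r1:Mul2,r2:Mul1,r3:-11,r4:4,r5:-11
  c12: CDB Add1=-22; issue ADD r0<-Add1  regs: r0:Add1,r1:Mul2,r2:Mul1,r3:-11,r4:4,r5:-11

STATUS = TAG Add1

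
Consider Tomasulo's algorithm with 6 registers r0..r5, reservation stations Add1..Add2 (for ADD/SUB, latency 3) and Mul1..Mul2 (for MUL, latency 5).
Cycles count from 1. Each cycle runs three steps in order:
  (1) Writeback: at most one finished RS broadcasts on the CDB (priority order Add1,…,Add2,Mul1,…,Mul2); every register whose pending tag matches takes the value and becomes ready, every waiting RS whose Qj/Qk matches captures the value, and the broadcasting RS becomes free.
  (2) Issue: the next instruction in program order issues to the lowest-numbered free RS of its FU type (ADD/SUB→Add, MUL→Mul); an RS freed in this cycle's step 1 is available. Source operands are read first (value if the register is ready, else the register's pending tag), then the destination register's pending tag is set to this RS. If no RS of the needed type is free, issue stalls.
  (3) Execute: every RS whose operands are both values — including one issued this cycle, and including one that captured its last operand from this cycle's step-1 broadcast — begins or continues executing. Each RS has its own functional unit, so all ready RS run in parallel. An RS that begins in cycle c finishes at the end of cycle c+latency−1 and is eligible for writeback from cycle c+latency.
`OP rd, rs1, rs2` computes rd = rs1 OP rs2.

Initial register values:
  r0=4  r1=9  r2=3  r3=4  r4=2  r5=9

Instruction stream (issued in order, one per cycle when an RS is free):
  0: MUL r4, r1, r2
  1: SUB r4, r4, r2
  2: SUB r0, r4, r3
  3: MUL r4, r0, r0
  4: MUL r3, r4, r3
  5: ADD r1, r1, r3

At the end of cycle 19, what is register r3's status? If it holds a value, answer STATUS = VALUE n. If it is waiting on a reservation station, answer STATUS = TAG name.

cycle 1: issue MUL r4<-Mul1 // r0:4,r1:9,r2:3,r3:4,r4:Mul1,r5:9
cycle 2: issue SUB r4<-Add1 // r0:4,r1:9,r2:3,r3:4,r4:Add1,r5:9
cycle 3: issue SUB r0<-Add2 // r0:Add2,r1:9,r2:3,r3:4,r4:Add1,r5:9
cycle 4: issue MUL r4<-Mul2 // r0:Add2,r1:9,r2:3,r3:4,r4:Mul2,r5:9
cycle 5: stall // r0:Add2,r1:9,r2:3,r3:4,r4:Mul2,r5:9
cycle 6: CDB Mul1=27; issue MUL r3<-Mul1 // r0:Add2,r1:9,r2:3,r3:Mul1,r4:Mul2,r5:9
cycle 7: stall // r0:Add2,r1:9,r2:3,r3:Mul1,r4:Mul2,r5:9
cycle 8: stall // r0:Add2,r1:9,r2:3,r3:Mul1,r4:Mul2,r5:9
cycle 9: CDB Add1=24; issue ADD r1<-Add1 // r0:Add2,r1:Add1,r2:3,r3:Mul1,r4:Mul2,r5:9
cycle 10: - // r0:Add2,r1:Add1,r2:3,r3:Mul1,r4:Mul2,r5:9
cycle 11: - // r0:Add2,r1:Add1,r2:3,r3:Mul1,r4:Mul2,r5:9
cycle 12: CDB Add2=20 // r0:20,r1:Add1,r2:3,r3:Mul1,r4:Mul2,r5:9
cycle 13: - // r0:20,r1:Add1,r2:3,r3:Mul1,r4:Mul2,r5:9
cycle 14: - // r0:20,r1:Add1,r2:3,r3:Mul1,r4:Mul2,r5:9
cycle 15: - // r0:20,r1:Add1,r2:3,r3:Mul1,r4:Mul2,r5:9
cycle 16: - // r0:20,r1:Add1,r2:3,r3:Mul1,r4:Mul2,r5:9
cycle 17: CDB Mul2=400 // r0:20,r1:Add1,r2:3,r3:Mul1,r4:400,r5:9
cycle 18: - // r0:20,r1:Add1,r2:3,r3:Mul1,r4:400,r5:9
cycle 19: - // r0:20,r1:Add1,r2:3,r3:Mul1,r4:400,r5:9

STATUS = TAG Mul1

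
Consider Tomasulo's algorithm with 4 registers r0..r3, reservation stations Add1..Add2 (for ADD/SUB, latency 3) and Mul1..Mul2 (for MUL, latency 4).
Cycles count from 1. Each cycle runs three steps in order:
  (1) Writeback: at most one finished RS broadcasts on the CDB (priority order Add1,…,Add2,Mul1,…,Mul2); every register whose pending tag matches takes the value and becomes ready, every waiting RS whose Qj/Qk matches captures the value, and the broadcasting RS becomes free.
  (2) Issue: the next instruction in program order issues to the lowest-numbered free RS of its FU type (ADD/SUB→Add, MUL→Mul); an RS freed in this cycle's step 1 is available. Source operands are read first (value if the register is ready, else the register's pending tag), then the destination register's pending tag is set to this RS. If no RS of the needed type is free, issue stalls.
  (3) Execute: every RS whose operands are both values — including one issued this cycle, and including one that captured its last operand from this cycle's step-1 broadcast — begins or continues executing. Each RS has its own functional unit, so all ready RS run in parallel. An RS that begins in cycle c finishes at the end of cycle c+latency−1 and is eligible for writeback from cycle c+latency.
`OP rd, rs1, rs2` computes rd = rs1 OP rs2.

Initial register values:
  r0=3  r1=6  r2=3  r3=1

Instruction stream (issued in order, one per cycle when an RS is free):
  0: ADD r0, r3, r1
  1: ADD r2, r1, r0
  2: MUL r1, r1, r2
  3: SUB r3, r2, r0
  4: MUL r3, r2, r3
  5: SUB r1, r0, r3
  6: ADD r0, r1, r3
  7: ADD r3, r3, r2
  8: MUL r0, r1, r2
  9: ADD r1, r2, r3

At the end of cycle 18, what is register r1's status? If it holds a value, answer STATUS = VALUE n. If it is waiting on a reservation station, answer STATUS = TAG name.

STATUS = VALUE -71

  c1: issue ADD r0<-Add1  regs: r0:Add1,r1:6,r2:3,r3:1
  c2: issue ADD r2<-Add2  regs: r0:Add1,r1:6,r2:Add2,r3:1
  c3: issue MUL r1<-Mul1  regs: r0:Add1,r1:Mul1,r2:Add2,r3:1
  c4: CDB Add1=7; issue SUB r3<-Add1  regs: r0:7,r1:Mul1,r2:Add2,r3:Add1
  c5: issue MUL r3<-Mul2  regs: r0:7,r1:Mul1,r2:Add2,r3:Mul2
  c6: stall  regs: r0:7,r1:Mul1,r2:Add2,r3:Mul2
  c7: CDB Add2=13; issue SUB r1<-Add2  regs: r0:7,r1:Add2,r2:13,r3:Mul2
  c8: stall  regs: r0:7,r1:Add2,r2:13,r3:Mul2
  c9: stall  regs: r0:7,r1:Add2,r2:13,r3:Mul2
  c10: CDB Add1=6; issue ADD r0<-Add1  regs: r0:Add1,r1:Add2,r2:13,r3:Mul2
  c11: CDB Mul1=78; stall  regs: r0:Add1,r1:Add2,r2:13,r3:Mul2
  c12: stall  regs: r0:Add1,r1:Add2,r2:13,r3:Mul2
  c13: stall  regs: r0:Add1,r1:Add2,r2:13,r3:Mul2
  c14: CDB Mul2=78; stall  regs: r0:Add1,r1:Add2,r2:13,r3:78
  c15: stall  regs: r0:Add1,r1:Add2,r2:13,r3:78
  c16: stall  regs: r0:Add1,r1:Add2,r2:13,r3:78
  c17: CDB Add2=-71; issue ADD r3<-Add2  regs: r0:Add1,r1:-71,r2:13,r3:Add2
  c18: issue MUL r0<-Mul1  regs: r0:Mul1,r1:-71,r2:13,r3:Add2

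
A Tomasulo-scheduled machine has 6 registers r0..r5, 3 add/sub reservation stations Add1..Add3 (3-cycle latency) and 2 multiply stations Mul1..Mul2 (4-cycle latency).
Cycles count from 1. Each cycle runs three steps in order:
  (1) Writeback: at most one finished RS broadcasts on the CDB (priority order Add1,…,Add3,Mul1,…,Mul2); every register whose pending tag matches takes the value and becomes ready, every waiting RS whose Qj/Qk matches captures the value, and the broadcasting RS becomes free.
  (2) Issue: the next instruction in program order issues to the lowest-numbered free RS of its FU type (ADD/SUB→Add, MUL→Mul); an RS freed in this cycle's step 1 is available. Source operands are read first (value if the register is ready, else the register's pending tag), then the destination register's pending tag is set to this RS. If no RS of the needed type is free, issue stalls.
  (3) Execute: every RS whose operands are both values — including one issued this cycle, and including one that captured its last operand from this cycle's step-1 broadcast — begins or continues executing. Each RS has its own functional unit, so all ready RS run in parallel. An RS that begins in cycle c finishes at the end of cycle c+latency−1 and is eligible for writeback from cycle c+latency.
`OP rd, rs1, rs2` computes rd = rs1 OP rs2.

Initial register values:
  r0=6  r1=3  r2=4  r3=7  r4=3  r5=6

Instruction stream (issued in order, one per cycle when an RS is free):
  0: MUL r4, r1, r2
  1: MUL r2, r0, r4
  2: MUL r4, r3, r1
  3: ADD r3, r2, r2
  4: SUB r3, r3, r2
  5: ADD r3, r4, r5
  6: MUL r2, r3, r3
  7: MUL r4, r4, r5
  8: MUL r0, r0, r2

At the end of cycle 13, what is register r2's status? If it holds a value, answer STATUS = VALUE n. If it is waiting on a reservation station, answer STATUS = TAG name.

STATUS = TAG Mul1

cycle 1: issue MUL r4<-Mul1 // r0:6,r1:3,r2:4,r3:7,r4:Mul1,r5:6
cycle 2: issue MUL r2<-Mul2 // r0:6,r1:3,r2:Mul2,r3:7,r4:Mul1,r5:6
cycle 3: stall // r0:6,r1:3,r2:Mul2,r3:7,r4:Mul1,r5:6
cycle 4: stall // r0:6,r1:3,r2:Mul2,r3:7,r4:Mul1,r5:6
cycle 5: CDB Mul1=12; issue MUL r4<-Mul1 // r0:6,r1:3,r2:Mul2,r3:7,r4:Mul1,r5:6
cycle 6: issue ADD r3<-Add1 // r0:6,r1:3,r2:Mul2,r3:Add1,r4:Mul1,r5:6
cycle 7: issue SUB r3<-Add2 // r0:6,r1:3,r2:Mul2,r3:Add2,r4:Mul1,r5:6
cycle 8: issue ADD r3<-Add3 // r0:6,r1:3,r2:Mul2,r3:Add3,r4:Mul1,r5:6
cycle 9: CDB Mul1=21; issue MUL r2<-Mul1 // r0:6,r1:3,r2:Mul1,r3:Add3,r4:21,r5:6
cycle 10: CDB Mul2=72; issue MUL r4<-Mul2 // r0:6,r1:3,r2:Mul1,r3:Add3,r4:Mul2,r5:6
cycle 11: stall // r0:6,r1:3,r2:Mul1,r3:Add3,r4:Mul2,r5:6
cycle 12: CDB Add3=27; stall // r0:6,r1:3,r2:Mul1,r3:27,r4:Mul2,r5:6
cycle 13: CDB Add1=144; stall // r0:6,r1:3,r2:Mul1,r3:27,r4:Mul2,r5:6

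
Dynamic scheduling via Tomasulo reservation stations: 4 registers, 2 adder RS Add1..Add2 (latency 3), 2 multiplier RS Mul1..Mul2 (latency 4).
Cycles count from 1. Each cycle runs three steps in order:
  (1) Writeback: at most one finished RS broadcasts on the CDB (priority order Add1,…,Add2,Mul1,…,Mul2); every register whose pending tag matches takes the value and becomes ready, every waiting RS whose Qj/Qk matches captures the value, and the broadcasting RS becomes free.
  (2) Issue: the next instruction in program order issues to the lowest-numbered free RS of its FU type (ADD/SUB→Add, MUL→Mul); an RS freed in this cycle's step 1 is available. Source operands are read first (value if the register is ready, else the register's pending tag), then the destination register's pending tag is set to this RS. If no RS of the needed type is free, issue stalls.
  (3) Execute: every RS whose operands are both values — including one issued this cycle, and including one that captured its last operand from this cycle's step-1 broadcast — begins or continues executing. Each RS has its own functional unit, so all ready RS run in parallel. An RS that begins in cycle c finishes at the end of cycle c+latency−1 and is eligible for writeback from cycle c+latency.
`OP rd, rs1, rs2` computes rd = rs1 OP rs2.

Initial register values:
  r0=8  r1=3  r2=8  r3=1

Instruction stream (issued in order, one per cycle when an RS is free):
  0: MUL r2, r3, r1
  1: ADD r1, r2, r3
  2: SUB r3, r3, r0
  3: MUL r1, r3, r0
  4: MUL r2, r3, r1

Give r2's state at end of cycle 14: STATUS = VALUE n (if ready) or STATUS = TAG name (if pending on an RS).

STATUS = VALUE 392

c1: issue MUL r2<-Mul1 | r0:8,r1:3,r2:Mul1,r3:1
c2: issue ADD r1<-Add1 | r0:8,r1:Add1,r2:Mul1,r3:1
c3: issue SUB r3<-Add2 | r0:8,r1:Add1,r2:Mul1,r3:Add2
c4: issue MUL r1<-Mul2 | r0:8,r1:Mul2,r2:Mul1,r3:Add2
c5: CDB Mul1=3; issue MUL r2<-Mul1 | r0:8,r1:Mul2,r2:Mul1,r3:Add2
c6: CDB Add2=-7 | r0:8,r1:Mul2,r2:Mul1,r3:-7
c7: - | r0:8,r1:Mul2,r2:Mul1,r3:-7
c8: CDB Add1=4 | r0:8,r1:Mul2,r2:Mul1,r3:-7
c9: - | r0:8,r1:Mul2,r2:Mul1,r3:-7
c10: CDB Mul2=-56 | r0:8,r1:-56,r2:Mul1,r3:-7
c11: - | r0:8,r1:-56,r2:Mul1,r3:-7
c12: - | r0:8,r1:-56,r2:Mul1,r3:-7
c13: - | r0:8,r1:-56,r2:Mul1,r3:-7
c14: CDB Mul1=392 | r0:8,r1:-56,r2:392,r3:-7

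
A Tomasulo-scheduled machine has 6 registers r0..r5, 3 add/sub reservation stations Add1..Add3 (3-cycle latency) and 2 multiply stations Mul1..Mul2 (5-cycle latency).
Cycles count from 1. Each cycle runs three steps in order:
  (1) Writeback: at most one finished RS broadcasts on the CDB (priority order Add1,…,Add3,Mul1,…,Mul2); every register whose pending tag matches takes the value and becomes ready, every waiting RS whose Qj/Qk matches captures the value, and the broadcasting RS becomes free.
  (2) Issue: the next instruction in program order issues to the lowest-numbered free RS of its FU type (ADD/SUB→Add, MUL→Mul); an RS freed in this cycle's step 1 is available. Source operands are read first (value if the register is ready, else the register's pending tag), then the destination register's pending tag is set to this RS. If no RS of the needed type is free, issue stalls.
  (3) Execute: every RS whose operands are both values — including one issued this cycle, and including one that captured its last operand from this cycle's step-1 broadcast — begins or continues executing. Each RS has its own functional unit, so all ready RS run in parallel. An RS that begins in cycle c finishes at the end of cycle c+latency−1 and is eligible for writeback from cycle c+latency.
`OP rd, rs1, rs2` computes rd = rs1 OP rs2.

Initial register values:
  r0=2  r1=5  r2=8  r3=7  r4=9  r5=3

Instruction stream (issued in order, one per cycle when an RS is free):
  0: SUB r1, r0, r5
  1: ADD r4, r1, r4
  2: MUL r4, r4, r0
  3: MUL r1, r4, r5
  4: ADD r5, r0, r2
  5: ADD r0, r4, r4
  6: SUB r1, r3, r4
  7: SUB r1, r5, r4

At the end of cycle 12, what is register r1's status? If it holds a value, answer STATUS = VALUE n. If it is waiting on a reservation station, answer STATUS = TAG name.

c1: issue SUB r1<-Add1 | r0:2,r1:Add1,r2:8,r3:7,r4:9,r5:3
c2: issue ADD r4<-Add2 | r0:2,r1:Add1,r2:8,r3:7,r4:Add2,r5:3
c3: issue MUL r4<-Mul1 | r0:2,r1:Add1,r2:8,r3:7,r4:Mul1,r5:3
c4: CDB Add1=-1; issue MUL r1<-Mul2 | r0:2,r1:Mul2,r2:8,r3:7,r4:Mul1,r5:3
c5: issue ADD r5<-Add1 | r0:2,r1:Mul2,r2:8,r3:7,r4:Mul1,r5:Add1
c6: issue ADD r0<-Add3 | r0:Add3,r1:Mul2,r2:8,r3:7,r4:Mul1,r5:Add1
c7: CDB Add2=8; issue SUB r1<-Add2 | r0:Add3,r1:Add2,r2:8,r3:7,r4:Mul1,r5:Add1
c8: CDB Add1=10; issue SUB r1<-Add1 | r0:Add3,r1:Add1,r2:8,r3:7,r4:Mul1,r5:10
c9: - | r0:Add3,r1:Add1,r2:8,r3:7,r4:Mul1,r5:10
c10: - | r0:Add3,r1:Add1,r2:8,r3:7,r4:Mul1,r5:10
c11: - | r0:Add3,r1:Add1,r2:8,r3:7,r4:Mul1,r5:10
c12: CDB Mul1=16 | r0:Add3,r1:Add1,r2:8,r3:7,r4:16,r5:10

STATUS = TAG Add1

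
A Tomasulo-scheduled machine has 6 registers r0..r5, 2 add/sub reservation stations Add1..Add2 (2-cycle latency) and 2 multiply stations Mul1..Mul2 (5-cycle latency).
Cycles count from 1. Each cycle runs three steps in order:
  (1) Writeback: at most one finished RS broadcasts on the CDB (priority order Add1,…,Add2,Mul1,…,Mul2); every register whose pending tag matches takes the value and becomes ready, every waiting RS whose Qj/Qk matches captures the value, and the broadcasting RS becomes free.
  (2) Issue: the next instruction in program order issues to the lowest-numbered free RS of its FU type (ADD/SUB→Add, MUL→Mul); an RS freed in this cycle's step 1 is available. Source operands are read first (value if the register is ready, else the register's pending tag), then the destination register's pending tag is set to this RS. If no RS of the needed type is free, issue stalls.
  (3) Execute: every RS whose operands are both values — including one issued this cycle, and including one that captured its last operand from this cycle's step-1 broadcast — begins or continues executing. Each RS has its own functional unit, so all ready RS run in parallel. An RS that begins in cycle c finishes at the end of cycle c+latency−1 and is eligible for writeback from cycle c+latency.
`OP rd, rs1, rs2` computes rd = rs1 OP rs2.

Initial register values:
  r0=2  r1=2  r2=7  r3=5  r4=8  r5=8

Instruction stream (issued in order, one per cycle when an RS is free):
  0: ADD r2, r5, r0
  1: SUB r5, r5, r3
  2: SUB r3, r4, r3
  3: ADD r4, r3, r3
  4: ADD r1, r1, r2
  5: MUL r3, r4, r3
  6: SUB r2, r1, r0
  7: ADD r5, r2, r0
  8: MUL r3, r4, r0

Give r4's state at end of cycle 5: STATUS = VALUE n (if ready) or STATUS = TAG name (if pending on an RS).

cycle 1: issue ADD r2<-Add1 // r0:2,r1:2,r2:Add1,r3:5,r4:8,r5:8
cycle 2: issue SUB r5<-Add2 // r0:2,r1:2,r2:Add1,r3:5,r4:8,r5:Add2
cycle 3: CDB Add1=10; issue SUB r3<-Add1 // r0:2,r1:2,r2:10,r3:Add1,r4:8,r5:Add2
cycle 4: CDB Add2=3; issue ADD r4<-Add2 // r0:2,r1:2,r2:10,r3:Add1,r4:Add2,r5:3
cycle 5: CDB Add1=3; issue ADD r1<-Add1 // r0:2,r1:Add1,r2:10,r3:3,r4:Add2,r5:3

STATUS = TAG Add2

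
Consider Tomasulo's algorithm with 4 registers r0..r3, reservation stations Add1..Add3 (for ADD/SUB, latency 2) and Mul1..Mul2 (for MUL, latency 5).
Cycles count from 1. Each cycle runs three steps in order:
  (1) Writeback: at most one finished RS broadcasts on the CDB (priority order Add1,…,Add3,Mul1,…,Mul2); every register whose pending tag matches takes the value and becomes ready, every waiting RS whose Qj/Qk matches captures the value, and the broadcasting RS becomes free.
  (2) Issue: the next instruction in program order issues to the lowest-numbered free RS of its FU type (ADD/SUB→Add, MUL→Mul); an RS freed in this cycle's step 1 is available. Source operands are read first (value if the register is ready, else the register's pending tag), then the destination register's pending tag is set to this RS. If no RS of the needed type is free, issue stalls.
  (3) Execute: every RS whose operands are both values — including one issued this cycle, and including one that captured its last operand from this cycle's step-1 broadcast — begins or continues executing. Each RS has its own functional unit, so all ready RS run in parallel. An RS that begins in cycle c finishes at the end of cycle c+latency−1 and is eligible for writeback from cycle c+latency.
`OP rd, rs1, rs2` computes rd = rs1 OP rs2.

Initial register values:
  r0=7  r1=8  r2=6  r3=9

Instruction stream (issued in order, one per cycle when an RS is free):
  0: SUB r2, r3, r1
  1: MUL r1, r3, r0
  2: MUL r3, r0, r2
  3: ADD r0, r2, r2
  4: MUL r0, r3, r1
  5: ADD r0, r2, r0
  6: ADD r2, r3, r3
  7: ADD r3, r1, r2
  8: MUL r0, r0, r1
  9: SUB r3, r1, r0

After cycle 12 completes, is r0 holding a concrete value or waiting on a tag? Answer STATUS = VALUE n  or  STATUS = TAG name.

c1: issue SUB r2<-Add1 | r0:7,r1:8,r2:Add1,r3:9
c2: issue MUL r1<-Mul1 | r0:7,r1:Mul1,r2:Add1,r3:9
c3: CDB Add1=1; issue MUL r3<-Mul2 | r0:7,r1:Mul1,r2:1,r3:Mul2
c4: issue ADD r0<-Add1 | r0:Add1,r1:Mul1,r2:1,r3:Mul2
c5: stall | r0:Add1,r1:Mul1,r2:1,r3:Mul2
c6: CDB Add1=2; stall | r0:2,r1:Mul1,r2:1,r3:Mul2
c7: CDB Mul1=63; issue MUL r0<-Mul1 | r0:Mul1,r1:63,r2:1,r3:Mul2
c8: CDB Mul2=7; issue ADD r0<-Add1 | r0:Add1,r1:63,r2:1,r3:7
c9: issue ADD r2<-Add2 | r0:Add1,r1:63,r2:Add2,r3:7
c10: issue ADD r3<-Add3 | r0:Add1,r1:63,r2:Add2,r3:Add3
c11: CDB Add2=14; issue MUL r0<-Mul2 | r0:Mul2,r1:63,r2:14,r3:Add3
c12: issue SUB r3<-Add2 | r0:Mul2,r1:63,r2:14,r3:Add2

STATUS = TAG Mul2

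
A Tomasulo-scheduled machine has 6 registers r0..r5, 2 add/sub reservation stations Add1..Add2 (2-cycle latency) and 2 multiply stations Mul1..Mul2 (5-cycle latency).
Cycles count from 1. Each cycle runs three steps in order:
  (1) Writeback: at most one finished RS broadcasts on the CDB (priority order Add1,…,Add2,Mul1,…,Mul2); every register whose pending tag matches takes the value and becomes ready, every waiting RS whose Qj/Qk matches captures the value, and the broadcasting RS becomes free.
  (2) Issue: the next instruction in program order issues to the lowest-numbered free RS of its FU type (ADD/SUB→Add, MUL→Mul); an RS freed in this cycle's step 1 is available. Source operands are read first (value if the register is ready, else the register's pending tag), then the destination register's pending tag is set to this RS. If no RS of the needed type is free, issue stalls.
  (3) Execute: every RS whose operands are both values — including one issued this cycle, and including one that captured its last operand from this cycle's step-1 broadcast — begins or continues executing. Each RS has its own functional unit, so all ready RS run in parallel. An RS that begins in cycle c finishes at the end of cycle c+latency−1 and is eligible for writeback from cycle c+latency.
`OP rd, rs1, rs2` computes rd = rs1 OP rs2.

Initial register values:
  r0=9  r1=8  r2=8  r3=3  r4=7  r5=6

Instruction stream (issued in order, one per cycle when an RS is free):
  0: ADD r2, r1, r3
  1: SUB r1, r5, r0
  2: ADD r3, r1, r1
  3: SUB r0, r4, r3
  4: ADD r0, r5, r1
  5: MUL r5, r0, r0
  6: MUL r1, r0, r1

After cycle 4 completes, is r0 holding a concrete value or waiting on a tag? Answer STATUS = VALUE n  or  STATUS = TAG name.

STATUS = TAG Add2

c1: issue ADD r2<-Add1 | r0:9,r1:8,r2:Add1,r3:3,r4:7,r5:6
c2: issue SUB r1<-Add2 | r0:9,r1:Add2,r2:Add1,r3:3,r4:7,r5:6
c3: CDB Add1=11; issue ADD r3<-Add1 | r0:9,r1:Add2,r2:11,r3:Add1,r4:7,r5:6
c4: CDB Add2=-3; issue SUB r0<-Add2 | r0:Add2,r1:-3,r2:11,r3:Add1,r4:7,r5:6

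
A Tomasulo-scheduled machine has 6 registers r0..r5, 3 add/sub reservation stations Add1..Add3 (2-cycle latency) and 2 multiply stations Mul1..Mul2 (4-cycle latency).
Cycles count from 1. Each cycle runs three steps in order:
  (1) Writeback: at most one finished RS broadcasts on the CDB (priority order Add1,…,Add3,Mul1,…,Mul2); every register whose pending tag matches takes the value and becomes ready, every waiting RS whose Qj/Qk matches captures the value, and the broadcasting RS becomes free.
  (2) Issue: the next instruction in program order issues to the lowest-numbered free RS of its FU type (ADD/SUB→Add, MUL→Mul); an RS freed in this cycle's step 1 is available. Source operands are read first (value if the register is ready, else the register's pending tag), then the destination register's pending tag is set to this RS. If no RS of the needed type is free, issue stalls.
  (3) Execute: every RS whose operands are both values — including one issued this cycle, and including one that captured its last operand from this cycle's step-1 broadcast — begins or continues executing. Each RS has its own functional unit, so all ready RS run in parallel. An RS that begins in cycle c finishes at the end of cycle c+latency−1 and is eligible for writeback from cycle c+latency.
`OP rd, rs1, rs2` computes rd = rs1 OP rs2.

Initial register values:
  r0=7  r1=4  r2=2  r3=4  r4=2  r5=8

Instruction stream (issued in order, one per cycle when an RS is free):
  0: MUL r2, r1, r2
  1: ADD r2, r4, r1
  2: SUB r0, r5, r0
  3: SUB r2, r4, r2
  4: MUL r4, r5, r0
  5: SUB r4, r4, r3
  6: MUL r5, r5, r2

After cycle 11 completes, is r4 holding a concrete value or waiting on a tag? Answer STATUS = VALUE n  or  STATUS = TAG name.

STATUS = VALUE 4

c1: issue MUL r2<-Mul1 | r0:7,r1:4,r2:Mul1,r3:4,r4:2,r5:8
c2: issue ADD r2<-Add1 | r0:7,r1:4,r2:Add1,r3:4,r4:2,r5:8
c3: issue SUB r0<-Add2 | r0:Add2,r1:4,r2:Add1,r3:4,r4:2,r5:8
c4: CDB Add1=6; issue SUB r2<-Add1 | r0:Add2,r1:4,r2:Add1,r3:4,r4:2,r5:8
c5: CDB Add2=1; issue MUL r4<-Mul2 | r0:1,r1:4,r2:Add1,r3:4,r4:Mul2,r5:8
c6: CDB Add1=-4; issue SUB r4<-Add1 | r0:1,r1:4,r2:-4,r3:4,r4:Add1,r5:8
c7: CDB Mul1=8; issue MUL r5<-Mul1 | r0:1,r1:4,r2:-4,r3:4,r4:Add1,r5:Mul1
c8: - | r0:1,r1:4,r2:-4,r3:4,r4:Add1,r5:Mul1
c9: CDB Mul2=8 | r0:1,r1:4,r2:-4,r3:4,r4:Add1,r5:Mul1
c10: - | r0:1,r1:4,r2:-4,r3:4,r4:Add1,r5:Mul1
c11: CDB Add1=4 | r0:1,r1:4,r2:-4,r3:4,r4:4,r5:Mul1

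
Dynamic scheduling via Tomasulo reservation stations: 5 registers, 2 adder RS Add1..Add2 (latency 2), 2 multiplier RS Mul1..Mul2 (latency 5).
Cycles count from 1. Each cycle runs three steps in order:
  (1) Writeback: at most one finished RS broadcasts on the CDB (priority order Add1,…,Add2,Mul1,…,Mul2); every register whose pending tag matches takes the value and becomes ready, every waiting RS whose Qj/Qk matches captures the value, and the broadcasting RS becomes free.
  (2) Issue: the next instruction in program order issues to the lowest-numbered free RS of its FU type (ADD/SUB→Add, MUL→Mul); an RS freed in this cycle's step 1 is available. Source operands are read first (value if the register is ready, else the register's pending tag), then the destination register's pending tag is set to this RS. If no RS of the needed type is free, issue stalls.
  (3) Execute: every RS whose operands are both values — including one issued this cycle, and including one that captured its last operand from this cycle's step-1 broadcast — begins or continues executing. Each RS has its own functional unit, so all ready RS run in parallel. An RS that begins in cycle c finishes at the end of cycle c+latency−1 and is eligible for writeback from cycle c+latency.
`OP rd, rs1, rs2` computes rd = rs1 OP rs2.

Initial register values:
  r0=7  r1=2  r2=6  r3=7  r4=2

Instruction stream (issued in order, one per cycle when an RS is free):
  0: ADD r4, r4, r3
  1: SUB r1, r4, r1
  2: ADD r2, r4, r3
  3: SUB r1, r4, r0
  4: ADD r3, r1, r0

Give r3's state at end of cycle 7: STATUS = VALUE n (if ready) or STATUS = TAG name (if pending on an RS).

STATUS = TAG Add2

c1: issue ADD r4<-Add1 | r0:7,r1:2,r2:6,r3:7,r4:Add1
c2: issue SUB r1<-Add2 | r0:7,r1:Add2,r2:6,r3:7,r4:Add1
c3: CDB Add1=9; issue ADD r2<-Add1 | r0:7,r1:Add2,r2:Add1,r3:7,r4:9
c4: stall | r0:7,r1:Add2,r2:Add1,r3:7,r4:9
c5: CDB Add1=16; issue SUB r1<-Add1 | r0:7,r1:Add1,r2:16,r3:7,r4:9
c6: CDB Add2=7; issue ADD r3<-Add2 | r0:7,r1:Add1,r2:16,r3:Add2,r4:9
c7: CDB Add1=2 | r0:7,r1:2,r2:16,r3:Add2,r4:9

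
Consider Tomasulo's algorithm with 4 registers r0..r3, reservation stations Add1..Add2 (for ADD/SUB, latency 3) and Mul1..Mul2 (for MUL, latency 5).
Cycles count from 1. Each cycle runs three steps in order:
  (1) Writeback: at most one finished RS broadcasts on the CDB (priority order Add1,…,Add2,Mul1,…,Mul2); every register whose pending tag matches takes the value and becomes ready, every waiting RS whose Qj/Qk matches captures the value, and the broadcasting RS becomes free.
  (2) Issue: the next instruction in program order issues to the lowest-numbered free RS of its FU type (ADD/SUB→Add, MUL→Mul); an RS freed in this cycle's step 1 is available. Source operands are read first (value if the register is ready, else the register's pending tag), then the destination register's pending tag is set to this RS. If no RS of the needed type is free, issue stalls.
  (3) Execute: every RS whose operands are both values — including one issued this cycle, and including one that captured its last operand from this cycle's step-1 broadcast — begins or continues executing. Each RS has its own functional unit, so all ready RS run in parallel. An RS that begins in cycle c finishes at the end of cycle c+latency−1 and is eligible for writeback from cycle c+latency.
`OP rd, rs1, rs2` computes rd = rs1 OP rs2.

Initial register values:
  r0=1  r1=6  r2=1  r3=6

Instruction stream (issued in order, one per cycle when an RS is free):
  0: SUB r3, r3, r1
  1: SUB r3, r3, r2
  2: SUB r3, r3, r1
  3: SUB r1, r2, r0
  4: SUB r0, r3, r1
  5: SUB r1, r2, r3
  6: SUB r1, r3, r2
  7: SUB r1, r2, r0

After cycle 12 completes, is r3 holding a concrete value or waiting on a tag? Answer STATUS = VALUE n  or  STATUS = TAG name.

c1: issue SUB r3<-Add1 | r0:1,r1:6,r2:1,r3:Add1
c2: issue SUB r3<-Add2 | r0:1,r1:6,r2:1,r3:Add2
c3: stall | r0:1,r1:6,r2:1,r3:Add2
c4: CDB Add1=0; issue SUB r3<-Add1 | r0:1,r1:6,r2:1,r3:Add1
c5: stall | r0:1,r1:6,r2:1,r3:Add1
c6: stall | r0:1,r1:6,r2:1,r3:Add1
c7: CDB Add2=-1; issue SUB r1<-Add2 | r0:1,r1:Add2,r2:1,r3:Add1
c8: stall | r0:1,r1:Add2,r2:1,r3:Add1
c9: stall | r0:1,r1:Add2,r2:1,r3:Add1
c10: CDB Add1=-7; issue SUB r0<-Add1 | r0:Add1,r1:Add2,r2:1,r3:-7
c11: CDB Add2=0; issue SUB r1<-Add2 | r0:Add1,r1:Add2,r2:1,r3:-7
c12: stall | r0:Add1,r1:Add2,r2:1,r3:-7

STATUS = VALUE -7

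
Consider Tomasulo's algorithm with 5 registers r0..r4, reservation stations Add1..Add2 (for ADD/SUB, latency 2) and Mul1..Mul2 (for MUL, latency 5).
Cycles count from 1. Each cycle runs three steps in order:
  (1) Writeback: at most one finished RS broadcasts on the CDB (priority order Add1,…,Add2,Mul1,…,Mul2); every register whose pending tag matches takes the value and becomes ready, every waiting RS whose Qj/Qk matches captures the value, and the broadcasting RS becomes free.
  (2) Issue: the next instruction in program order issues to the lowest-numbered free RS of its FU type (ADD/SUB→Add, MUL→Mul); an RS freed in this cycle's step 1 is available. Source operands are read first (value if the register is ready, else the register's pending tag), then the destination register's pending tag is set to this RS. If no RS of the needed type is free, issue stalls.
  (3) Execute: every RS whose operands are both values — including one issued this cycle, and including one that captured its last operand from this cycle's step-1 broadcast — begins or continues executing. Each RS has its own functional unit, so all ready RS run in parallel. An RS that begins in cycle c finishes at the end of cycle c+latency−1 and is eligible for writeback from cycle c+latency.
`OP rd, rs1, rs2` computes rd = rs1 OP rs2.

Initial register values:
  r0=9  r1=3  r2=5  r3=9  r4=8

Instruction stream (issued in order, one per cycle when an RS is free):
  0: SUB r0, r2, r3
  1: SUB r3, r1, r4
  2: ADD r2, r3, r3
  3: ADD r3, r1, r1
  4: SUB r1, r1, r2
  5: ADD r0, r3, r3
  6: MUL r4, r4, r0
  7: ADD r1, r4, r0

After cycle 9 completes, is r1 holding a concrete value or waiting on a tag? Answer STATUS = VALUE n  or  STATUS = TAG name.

c1: issue SUB r0<-Add1 | r0:Add1,r1:3,r2:5,r3:9,r4:8
c2: issue SUB r3<-Add2 | r0:Add1,r1:3,r2:5,r3:Add2,r4:8
c3: CDB Add1=-4; issue ADD r2<-Add1 | r0:-4,r1:3,r2:Add1,r3:Add2,r4:8
c4: CDB Add2=-5; issue ADD r3<-Add2 | r0:-4,r1:3,r2:Add1,r3:Add2,r4:8
c5: stall | r0:-4,r1:3,r2:Add1,r3:Add2,r4:8
c6: CDB Add1=-10; issue SUB r1<-Add1 | r0:-4,r1:Add1,r2:-10,r3:Add2,r4:8
c7: CDB Add2=6; issue ADD r0<-Add2 | r0:Add2,r1:Add1,r2:-10,r3:6,r4:8
c8: CDB Add1=13; issue MUL r4<-Mul1 | r0:Add2,r1:13,r2:-10,r3:6,r4:Mul1
c9: CDB Add2=12; issue ADD r1<-Add1 | r0:12,r1:Add1,r2:-10,r3:6,r4:Mul1

STATUS = TAG Add1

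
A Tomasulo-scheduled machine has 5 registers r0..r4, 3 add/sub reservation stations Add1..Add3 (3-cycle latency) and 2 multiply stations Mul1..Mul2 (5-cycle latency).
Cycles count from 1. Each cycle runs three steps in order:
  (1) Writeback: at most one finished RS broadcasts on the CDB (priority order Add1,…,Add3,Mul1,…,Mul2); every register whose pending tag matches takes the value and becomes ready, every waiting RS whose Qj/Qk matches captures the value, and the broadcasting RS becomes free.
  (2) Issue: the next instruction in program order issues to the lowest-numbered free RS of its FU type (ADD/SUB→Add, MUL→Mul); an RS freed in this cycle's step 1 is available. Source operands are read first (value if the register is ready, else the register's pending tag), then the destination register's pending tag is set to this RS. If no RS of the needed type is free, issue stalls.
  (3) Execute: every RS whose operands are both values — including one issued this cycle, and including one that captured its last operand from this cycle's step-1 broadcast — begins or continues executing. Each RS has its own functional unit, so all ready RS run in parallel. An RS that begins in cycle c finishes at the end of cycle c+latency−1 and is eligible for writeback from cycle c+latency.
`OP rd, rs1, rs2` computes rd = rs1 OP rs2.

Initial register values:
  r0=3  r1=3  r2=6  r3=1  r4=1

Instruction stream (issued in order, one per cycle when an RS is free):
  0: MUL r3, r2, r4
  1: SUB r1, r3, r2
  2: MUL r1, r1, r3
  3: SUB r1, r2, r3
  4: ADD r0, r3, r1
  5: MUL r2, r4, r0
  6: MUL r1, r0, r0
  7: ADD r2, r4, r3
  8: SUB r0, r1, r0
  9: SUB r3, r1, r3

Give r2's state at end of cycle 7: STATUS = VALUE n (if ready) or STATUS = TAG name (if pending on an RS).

STATUS = TAG Mul1

cycle 1: issue MUL r3<-Mul1 // r0:3,r1:3,r2:6,r3:Mul1,r4:1
cycle 2: issue SUB r1<-Add1 // r0:3,r1:Add1,r2:6,r3:Mul1,r4:1
cycle 3: issue MUL r1<-Mul2 // r0:3,r1:Mul2,r2:6,r3:Mul1,r4:1
cycle 4: issue SUB r1<-Add2 // r0:3,r1:Add2,r2:6,r3:Mul1,r4:1
cycle 5: issue ADD r0<-Add3 // r0:Add3,r1:Add2,r2:6,r3:Mul1,r4:1
cycle 6: CDB Mul1=6; issue MUL r2<-Mul1 // r0:Add3,r1:Add2,r2:Mul1,r3:6,r4:1
cycle 7: stall // r0:Add3,r1:Add2,r2:Mul1,r3:6,r4:1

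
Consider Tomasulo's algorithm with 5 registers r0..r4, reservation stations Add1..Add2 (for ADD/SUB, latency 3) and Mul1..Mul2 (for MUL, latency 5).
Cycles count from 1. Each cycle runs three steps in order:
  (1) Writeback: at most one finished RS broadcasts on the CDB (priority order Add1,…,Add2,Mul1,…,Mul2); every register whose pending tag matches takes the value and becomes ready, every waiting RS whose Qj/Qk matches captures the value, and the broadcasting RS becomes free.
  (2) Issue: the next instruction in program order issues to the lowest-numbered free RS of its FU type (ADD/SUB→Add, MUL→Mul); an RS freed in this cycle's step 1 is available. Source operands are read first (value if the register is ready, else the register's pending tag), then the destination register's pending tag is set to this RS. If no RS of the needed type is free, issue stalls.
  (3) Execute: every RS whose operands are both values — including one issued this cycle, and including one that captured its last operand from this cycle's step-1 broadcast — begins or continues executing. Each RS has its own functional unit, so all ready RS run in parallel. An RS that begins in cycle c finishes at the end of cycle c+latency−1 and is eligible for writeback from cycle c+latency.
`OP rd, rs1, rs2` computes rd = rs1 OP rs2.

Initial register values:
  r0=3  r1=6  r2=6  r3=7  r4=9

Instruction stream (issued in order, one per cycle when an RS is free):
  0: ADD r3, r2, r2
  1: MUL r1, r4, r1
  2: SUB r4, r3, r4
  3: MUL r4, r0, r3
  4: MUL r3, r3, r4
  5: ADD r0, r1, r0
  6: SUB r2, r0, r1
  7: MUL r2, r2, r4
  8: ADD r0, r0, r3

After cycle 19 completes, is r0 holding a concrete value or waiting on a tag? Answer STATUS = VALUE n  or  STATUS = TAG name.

STATUS = VALUE 489

cycle 1: issue ADD r3<-Add1 // r0:3,r1:6,r2:6,r3:Add1,r4:9
cycle 2: issue MUL r1<-Mul1 // r0:3,r1:Mul1,r2:6,r3:Add1,r4:9
cycle 3: issue SUB r4<-Add2 // r0:3,r1:Mul1,r2:6,r3:Add1,r4:Add2
cycle 4: CDB Add1=12; issue MUL r4<-Mul2 // r0:3,r1:Mul1,r2:6,r3:12,r4:Mul2
cycle 5: stall // r0:3,r1:Mul1,r2:6,r3:12,r4:Mul2
cycle 6: stall // r0:3,r1:Mul1,r2:6,r3:12,r4:Mul2
cycle 7: CDB Add2=3; stall // r0:3,r1:Mul1,r2:6,r3:12,r4:Mul2
cycle 8: CDB Mul1=54; issue MUL r3<-Mul1 // r0:3,r1:54,r2:6,r3:Mul1,r4:Mul2
cycle 9: CDB Mul2=36; issue ADD r0<-Add1 // r0:Add1,r1:54,r2:6,r3:Mul1,r4:36
cycle 10: issue SUB r2<-Add2 // r0:Add1,r1:54,r2:Add2,r3:Mul1,r4:36
cycle 11: issue MUL r2<-Mul2 // r0:Add1,r1:54,r2:Mul2,r3:Mul1,r4:36
cycle 12: CDB Add1=57; issue ADD r0<-Add1 // r0:Add1,r1:54,r2:Mul2,r3:Mul1,r4:36
cycle 13: - // r0:Add1,r1:54,r2:Mul2,r3:Mul1,r4:36
cycle 14: CDB Mul1=432 // r0:Add1,r1:54,r2:Mul2,r3:432,r4:36
cycle 15: CDB Add2=3 // r0:Add1,r1:54,r2:Mul2,r3:432,r4:36
cycle 16: - // r0:Add1,r1:54,r2:Mul2,r3:432,r4:36
cycle 17: CDB Add1=489 // r0:489,r1:54,r2:Mul2,r3:432,r4:36
cycle 18: - // r0:489,r1:54,r2:Mul2,r3:432,r4:36
cycle 19: - // r0:489,r1:54,r2:Mul2,r3:432,r4:36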